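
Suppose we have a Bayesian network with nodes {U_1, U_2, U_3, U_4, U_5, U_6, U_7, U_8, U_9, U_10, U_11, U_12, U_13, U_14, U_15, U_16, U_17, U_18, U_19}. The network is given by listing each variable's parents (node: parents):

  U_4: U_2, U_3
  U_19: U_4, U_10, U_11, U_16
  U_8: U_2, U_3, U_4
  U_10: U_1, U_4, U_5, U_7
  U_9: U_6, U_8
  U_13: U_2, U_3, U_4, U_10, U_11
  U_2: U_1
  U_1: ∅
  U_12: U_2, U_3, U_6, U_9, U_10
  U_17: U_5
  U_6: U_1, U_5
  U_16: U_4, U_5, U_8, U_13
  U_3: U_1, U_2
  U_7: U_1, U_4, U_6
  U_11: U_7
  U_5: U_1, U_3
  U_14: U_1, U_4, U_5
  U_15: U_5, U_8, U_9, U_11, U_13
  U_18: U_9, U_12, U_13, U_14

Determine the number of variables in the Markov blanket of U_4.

13

A node's Markov blanket = Pa ∪ Ch ∪ (parents of Ch other than the node itself).
Parents of U_4: U_2, U_3.
U_4 has children U_7, U_8, U_10, U_13, U_14, U_16, U_19.
Other parents of U_4's children:
  parents(U_7) \ {U_4} = {U_1, U_6}.
  U_8 also has parents U_2, U_3.
  parents(U_10) \ {U_4} = {U_1, U_5, U_7}.
  U_13 also has parents U_2, U_3, U_10, U_11.
  parents(U_14) \ {U_4} = {U_1, U_5}.
  U_16 also has parents U_5, U_8, U_13.
  parents(U_19) \ {U_4} = {U_10, U_11, U_16}.
MB(U_4) = {U_1, U_2, U_3, U_5, U_6, U_7, U_8, U_10, U_11, U_13, U_14, U_16, U_19}, which has 13 nodes.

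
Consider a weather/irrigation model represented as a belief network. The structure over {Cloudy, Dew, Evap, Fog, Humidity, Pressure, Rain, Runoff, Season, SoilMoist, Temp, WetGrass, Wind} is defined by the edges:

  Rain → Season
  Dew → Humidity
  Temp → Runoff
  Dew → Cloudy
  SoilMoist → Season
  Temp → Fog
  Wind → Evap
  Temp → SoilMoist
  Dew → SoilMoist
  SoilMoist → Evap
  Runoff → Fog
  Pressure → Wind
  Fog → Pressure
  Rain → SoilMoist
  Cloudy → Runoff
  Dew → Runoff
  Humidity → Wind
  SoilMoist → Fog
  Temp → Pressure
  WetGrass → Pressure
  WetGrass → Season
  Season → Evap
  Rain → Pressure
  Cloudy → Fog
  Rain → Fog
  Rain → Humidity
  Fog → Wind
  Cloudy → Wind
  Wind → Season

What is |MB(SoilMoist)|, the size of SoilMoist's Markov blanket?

10

The Markov blanket of a node is its parents, its children, and the other parents of its children.
Pa(SoilMoist) = {Dew, Rain, Temp}.
SoilMoist has children Evap, Fog, Season.
For each child, the remaining parents (spouses of SoilMoist):
  Fog: Cloudy, Rain, Runoff, Temp
  Season: Rain, WetGrass, Wind
  Evap: Season, Wind
MB(SoilMoist) = {Cloudy, Dew, Evap, Fog, Rain, Runoff, Season, Temp, WetGrass, Wind}, which has 10 nodes.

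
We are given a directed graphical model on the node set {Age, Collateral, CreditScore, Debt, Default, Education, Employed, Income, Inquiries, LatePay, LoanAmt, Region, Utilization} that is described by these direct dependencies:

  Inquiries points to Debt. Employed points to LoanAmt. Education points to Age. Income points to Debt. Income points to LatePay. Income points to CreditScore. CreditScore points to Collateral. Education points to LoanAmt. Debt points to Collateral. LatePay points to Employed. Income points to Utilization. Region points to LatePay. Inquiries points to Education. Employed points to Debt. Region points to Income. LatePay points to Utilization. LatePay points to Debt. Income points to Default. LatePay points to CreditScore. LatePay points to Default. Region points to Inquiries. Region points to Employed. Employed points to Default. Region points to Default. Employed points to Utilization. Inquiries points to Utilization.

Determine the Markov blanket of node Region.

A node's Markov blanket = Pa ∪ Ch ∪ (parents of Ch other than the node itself).
Region has children Default, Employed, Income, Inquiries, LatePay.
Region has no parents.
Other parents of Region's children:
  Inquiries: —
  Income: —
  LatePay: Income
  Employed: LatePay
  Default: Employed, Income, LatePay
Union: {} ∪ {Default, Employed, Income, Inquiries, LatePay} ∪ {Employed, Income, LatePay} = {Default, Employed, Income, Inquiries, LatePay}.

{Default, Employed, Income, Inquiries, LatePay}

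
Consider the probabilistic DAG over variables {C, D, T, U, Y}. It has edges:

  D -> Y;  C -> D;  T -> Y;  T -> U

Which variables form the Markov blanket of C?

{D}

A node's Markov blanket = Pa ∪ Ch ∪ (parents of Ch other than the node itself).
C has child D.
C's parents: none.
Co-parents of C (other parents of its children):
  D: no additional parents.
MB(C) = {D}.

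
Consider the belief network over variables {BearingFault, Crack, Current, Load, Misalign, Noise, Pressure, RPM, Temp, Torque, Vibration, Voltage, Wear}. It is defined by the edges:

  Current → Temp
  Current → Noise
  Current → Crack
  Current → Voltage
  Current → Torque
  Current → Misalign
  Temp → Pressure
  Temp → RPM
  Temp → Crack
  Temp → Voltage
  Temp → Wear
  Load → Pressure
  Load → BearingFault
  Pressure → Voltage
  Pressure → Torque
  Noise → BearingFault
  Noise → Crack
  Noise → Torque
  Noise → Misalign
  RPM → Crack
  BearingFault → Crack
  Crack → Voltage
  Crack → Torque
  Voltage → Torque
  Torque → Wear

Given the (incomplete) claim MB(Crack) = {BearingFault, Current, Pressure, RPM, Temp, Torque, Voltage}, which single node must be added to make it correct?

A node's Markov blanket = Pa ∪ Ch ∪ (parents of Ch other than the node itself).
Parents of Crack: BearingFault, Current, Noise, RPM, Temp.
Crack has children Torque, Voltage.
Co-parents of Crack (other parents of its children):
  parents(Voltage) \ {Crack} = {Current, Pressure, Temp}.
  parents(Torque) \ {Crack} = {Current, Noise, Pressure, Voltage}.
MB(Crack) = {BearingFault, Current, Noise, Pressure, RPM, Temp, Torque, Voltage}.
Comparing with the claimed set, Noise is missing.

Noise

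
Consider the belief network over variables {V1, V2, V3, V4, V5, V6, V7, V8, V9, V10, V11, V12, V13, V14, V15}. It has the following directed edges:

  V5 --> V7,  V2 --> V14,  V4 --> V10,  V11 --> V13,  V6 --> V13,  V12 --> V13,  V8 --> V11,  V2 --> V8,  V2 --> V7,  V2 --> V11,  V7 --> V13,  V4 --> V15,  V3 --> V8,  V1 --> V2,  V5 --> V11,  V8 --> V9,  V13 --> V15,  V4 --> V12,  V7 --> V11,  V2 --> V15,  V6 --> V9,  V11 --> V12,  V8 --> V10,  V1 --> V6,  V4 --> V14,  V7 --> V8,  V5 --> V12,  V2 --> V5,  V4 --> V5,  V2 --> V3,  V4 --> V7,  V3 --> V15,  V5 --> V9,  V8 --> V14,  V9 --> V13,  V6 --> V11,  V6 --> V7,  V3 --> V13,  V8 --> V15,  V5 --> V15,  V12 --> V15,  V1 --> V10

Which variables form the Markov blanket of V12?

Parents of V12: V4, V5, V11.
V12 has children V13, V15.
Parents of each child, excluding V12:
  V13 also has parents V3, V6, V7, V9, V11.
  V15 also has parents V2, V3, V4, V5, V8, V13.
So the Markov blanket of V12 is {V2, V3, V4, V5, V6, V7, V8, V9, V11, V13, V15}.

{V2, V3, V4, V5, V6, V7, V8, V9, V11, V13, V15}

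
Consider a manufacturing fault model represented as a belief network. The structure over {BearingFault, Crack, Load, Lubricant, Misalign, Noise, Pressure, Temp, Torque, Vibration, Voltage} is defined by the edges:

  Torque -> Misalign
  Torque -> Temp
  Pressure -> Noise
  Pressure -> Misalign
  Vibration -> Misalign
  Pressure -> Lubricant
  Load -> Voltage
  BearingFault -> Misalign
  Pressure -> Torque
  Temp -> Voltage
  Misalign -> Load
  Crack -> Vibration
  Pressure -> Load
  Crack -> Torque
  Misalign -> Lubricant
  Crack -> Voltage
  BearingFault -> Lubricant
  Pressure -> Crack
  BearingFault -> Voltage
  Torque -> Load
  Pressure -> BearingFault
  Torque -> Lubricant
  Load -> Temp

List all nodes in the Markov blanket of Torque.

Torque has parents Crack, Pressure.
Torque's children: Load, Lubricant, Misalign, Temp.
Co-parents of Torque (other parents of its children):
  Misalign: BearingFault, Pressure, Vibration
  Lubricant: BearingFault, Misalign, Pressure
  Load: Misalign, Pressure
  Temp: Load
So the Markov blanket of Torque is {BearingFault, Crack, Load, Lubricant, Misalign, Pressure, Temp, Vibration}.

{BearingFault, Crack, Load, Lubricant, Misalign, Pressure, Temp, Vibration}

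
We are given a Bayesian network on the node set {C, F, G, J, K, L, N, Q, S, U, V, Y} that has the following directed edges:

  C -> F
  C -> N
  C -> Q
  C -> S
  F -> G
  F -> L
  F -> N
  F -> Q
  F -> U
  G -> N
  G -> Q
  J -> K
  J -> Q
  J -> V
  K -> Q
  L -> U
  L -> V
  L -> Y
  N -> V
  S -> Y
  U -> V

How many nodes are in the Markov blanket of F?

A node's Markov blanket = Pa ∪ Ch ∪ (parents of Ch other than the node itself).
Pa(F) = {C}.
Children of F: G, L, N, Q, U.
Co-parents of F (other parents of its children):
  G: —
  L: —
  N: C, G
  Q: C, G, J, K
  U: L
MB(F) = {C, G, J, K, L, N, Q, U}, which has 8 nodes.

8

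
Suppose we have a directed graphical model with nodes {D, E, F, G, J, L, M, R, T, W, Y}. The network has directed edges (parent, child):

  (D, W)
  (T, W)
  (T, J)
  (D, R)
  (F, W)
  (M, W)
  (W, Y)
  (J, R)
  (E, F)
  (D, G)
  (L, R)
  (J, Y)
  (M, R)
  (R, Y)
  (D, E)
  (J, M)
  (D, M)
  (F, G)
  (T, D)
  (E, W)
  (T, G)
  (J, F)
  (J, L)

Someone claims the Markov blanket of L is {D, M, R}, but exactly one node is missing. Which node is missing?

J

L's parents: J.
L's children: R.
Parents of each child, excluding L:
  R: D, J, M
MB(L) = {D, J, M, R}.
Comparing with the claimed set, J is missing.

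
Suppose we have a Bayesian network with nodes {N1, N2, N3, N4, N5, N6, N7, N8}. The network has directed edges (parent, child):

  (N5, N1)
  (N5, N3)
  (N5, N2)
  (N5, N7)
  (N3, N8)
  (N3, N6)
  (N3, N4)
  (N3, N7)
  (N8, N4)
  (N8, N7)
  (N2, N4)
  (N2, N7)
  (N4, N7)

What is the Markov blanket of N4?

Recall MB(v) = parents ∪ children ∪ spouses, where spouses are the other parents of v's children.
Ch(N4) = {N7}.
Parents of N4: N2, N3, N8.
Other parents of N4's children:
  N7's other parents are N2, N3, N5, N8.
MB(N4) = {N2, N3, N5, N7, N8}.

{N2, N3, N5, N7, N8}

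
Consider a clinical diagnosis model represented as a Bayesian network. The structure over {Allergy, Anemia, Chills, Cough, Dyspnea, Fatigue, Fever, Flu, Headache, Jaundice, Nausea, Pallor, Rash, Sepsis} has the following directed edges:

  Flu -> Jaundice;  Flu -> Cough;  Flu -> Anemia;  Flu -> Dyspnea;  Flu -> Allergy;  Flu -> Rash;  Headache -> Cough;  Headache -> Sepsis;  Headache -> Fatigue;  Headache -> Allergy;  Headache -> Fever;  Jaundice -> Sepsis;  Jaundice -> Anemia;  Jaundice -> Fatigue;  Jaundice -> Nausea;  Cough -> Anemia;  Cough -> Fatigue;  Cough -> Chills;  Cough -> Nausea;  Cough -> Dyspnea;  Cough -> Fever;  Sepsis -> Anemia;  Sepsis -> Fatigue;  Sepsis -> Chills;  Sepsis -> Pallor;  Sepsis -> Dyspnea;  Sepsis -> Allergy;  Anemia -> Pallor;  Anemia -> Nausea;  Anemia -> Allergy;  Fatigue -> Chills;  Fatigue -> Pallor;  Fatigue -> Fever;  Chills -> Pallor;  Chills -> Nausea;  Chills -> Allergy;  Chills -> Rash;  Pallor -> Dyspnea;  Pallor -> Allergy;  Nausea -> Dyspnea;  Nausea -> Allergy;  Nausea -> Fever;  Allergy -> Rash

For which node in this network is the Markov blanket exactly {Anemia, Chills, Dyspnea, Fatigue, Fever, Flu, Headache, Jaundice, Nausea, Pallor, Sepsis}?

Cough

The target node must have every member of {Anemia, Chills, Dyspnea, Fatigue, Fever, Flu, Headache, Jaundice, Nausea, Pallor, Sepsis} as a parent, child, or co-parent, and no others.
Parents of Cough: Flu, Headache; children: Anemia, Chills, Dyspnea, Fatigue, Fever, Nausea; co-parents: Anemia, Chills, Fatigue, Flu, Headache, Jaundice, Nausea, Pallor, Sepsis.
These exactly cover the given set, so the node is Cough.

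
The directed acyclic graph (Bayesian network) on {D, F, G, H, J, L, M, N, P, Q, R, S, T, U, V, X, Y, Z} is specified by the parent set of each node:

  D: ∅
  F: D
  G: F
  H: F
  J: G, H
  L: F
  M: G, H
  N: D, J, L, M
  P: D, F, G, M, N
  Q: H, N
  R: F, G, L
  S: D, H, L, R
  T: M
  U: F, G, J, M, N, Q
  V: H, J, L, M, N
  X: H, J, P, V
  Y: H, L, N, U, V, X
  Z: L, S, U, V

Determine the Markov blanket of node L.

{D, F, G, H, J, M, N, R, S, U, V, X, Y, Z}

Recall MB(v) = parents ∪ children ∪ spouses, where spouses are the other parents of v's children.
L has parent F.
Ch(L) = {N, R, S, V, Y, Z}.
For each child, the remaining parents (spouses of L):
  N's other parents are D, J, M.
  R's other parents are F, G.
  S also has parents D, H, R.
  V also has parents H, J, M, N.
  parents(Y) \ {L} = {H, N, U, V, X}.
  Z's other parents are S, U, V.
So the Markov blanket of L is {D, F, G, H, J, M, N, R, S, U, V, X, Y, Z}.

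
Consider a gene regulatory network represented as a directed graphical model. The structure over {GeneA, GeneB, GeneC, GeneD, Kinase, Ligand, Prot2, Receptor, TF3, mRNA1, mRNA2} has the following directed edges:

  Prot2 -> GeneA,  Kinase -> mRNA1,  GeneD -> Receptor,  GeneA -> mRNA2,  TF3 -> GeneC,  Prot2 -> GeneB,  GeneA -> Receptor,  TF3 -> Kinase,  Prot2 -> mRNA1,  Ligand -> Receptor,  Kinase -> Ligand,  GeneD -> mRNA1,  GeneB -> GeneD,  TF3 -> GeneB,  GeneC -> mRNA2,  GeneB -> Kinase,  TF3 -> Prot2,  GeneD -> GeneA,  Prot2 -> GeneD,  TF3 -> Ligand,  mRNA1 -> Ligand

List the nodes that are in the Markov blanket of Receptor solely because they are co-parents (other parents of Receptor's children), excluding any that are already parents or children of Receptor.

{}

Receptor has no children, so it has no co-parents. The set is empty.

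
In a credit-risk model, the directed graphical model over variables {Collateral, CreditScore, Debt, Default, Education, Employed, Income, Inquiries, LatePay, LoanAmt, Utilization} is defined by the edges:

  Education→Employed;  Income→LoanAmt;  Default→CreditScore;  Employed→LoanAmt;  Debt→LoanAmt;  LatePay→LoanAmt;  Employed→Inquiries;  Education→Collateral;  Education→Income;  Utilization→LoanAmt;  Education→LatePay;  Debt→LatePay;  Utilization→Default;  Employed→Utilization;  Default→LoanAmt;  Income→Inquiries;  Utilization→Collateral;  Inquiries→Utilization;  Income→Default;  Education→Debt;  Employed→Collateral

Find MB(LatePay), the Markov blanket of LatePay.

The Markov blanket of a node is its parents, its children, and the other parents of its children.
Parents of LatePay: Debt, Education.
LatePay's children: LoanAmt.
Co-parents of LatePay (other parents of its children):
  LoanAmt also has parents Debt, Default, Employed, Income, Utilization.
Taking the union gives {Debt, Default, Education, Employed, Income, LoanAmt, Utilization}.

{Debt, Default, Education, Employed, Income, LoanAmt, Utilization}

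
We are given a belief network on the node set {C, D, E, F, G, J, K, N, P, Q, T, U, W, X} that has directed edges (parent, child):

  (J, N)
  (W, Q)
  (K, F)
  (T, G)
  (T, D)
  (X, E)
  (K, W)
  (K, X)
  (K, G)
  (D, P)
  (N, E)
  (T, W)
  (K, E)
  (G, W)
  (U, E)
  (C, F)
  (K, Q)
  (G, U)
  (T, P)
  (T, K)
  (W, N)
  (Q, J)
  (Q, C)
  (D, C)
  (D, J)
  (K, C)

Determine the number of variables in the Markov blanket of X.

A node's Markov blanket = Pa ∪ Ch ∪ (parents of Ch other than the node itself).
X's parents: K.
Ch(X) = {E}.
Parents of each child, excluding X:
  parents(E) \ {X} = {K, N, U}.
MB(X) = {E, K, N, U}, which has 4 nodes.

4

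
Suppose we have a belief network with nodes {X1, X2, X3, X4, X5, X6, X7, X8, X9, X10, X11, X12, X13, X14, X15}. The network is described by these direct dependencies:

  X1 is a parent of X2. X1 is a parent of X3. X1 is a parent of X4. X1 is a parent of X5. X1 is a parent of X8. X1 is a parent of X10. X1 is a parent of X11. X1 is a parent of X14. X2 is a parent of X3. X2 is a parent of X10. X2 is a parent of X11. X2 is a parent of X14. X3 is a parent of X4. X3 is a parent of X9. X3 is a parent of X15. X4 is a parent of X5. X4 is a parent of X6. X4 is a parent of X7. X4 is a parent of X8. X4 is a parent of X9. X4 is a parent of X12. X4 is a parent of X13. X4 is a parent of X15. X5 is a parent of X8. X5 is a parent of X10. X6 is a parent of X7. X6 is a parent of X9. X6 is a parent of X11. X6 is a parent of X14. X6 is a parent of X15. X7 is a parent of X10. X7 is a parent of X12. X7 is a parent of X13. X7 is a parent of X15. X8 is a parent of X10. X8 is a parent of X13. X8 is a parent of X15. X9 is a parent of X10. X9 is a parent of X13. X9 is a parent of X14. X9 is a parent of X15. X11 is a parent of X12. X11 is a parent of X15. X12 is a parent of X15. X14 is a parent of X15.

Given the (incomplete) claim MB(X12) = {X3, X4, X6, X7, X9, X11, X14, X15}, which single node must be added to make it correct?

X8

By definition, MB(X12) is built from X12's parents, X12's children, and the co-parents of X12.
X12's children: X15.
Parents of X12: X4, X7, X11.
Other parents of X12's children:
  X15: X3, X4, X6, X7, X8, X9, X11, X14
MB(X12) = {X3, X4, X6, X7, X8, X9, X11, X14, X15}.
Comparing with the claimed set, X8 is missing.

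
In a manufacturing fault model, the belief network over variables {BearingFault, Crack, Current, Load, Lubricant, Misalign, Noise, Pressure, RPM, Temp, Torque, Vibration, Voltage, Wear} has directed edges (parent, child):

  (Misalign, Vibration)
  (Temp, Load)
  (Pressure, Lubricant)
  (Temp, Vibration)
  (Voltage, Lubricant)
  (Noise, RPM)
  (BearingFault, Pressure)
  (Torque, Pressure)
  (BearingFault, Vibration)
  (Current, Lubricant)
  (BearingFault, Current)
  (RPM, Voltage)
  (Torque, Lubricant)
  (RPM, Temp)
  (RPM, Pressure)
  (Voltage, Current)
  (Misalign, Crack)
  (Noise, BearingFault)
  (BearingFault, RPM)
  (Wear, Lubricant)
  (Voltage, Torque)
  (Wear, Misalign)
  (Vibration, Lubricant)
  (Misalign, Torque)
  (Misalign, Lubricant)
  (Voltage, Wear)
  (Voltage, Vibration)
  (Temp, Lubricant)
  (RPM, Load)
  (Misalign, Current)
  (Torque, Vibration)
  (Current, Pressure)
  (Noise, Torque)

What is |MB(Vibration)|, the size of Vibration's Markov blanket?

The Markov blanket of a node is its parents, its children, and the other parents of its children.
Parents of Vibration: BearingFault, Misalign, Temp, Torque, Voltage.
Children of Vibration: Lubricant.
Parents of each child, excluding Vibration:
  Lubricant: Current, Misalign, Pressure, Temp, Torque, Voltage, Wear
MB(Vibration) = {BearingFault, Current, Lubricant, Misalign, Pressure, Temp, Torque, Voltage, Wear}, which has 9 nodes.

9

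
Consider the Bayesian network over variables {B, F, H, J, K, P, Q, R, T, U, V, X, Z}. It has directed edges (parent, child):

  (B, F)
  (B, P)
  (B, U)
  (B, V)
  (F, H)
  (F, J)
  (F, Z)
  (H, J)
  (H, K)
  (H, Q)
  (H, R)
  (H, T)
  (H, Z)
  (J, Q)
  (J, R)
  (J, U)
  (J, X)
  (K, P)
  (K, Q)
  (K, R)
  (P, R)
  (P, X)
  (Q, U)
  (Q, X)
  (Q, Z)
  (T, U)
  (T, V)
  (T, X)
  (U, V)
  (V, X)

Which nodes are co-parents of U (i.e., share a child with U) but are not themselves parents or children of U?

{}

Children of U: V.
  V's other parents are B, T.
Excluding nodes already adjacent to U (B, J, Q, T, V), the co-parent-only contribution is {}.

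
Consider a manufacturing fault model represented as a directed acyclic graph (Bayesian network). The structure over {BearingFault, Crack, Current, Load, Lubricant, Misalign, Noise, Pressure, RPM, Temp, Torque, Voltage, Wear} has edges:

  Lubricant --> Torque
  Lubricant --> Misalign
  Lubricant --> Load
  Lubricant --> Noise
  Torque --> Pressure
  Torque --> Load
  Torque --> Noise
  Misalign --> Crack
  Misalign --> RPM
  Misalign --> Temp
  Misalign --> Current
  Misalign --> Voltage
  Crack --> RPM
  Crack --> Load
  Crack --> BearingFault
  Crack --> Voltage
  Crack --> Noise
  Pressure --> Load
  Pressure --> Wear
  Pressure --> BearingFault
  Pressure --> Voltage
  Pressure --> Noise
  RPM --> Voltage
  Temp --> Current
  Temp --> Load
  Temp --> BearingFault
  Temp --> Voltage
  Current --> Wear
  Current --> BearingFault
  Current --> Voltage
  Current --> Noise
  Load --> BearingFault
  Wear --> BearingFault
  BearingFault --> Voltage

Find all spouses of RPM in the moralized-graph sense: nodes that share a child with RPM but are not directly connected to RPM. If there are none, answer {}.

Children of RPM: Voltage.
  Voltage also has parents BearingFault, Crack, Current, Misalign, Pressure, Temp.
Excluding nodes already adjacent to RPM (Crack, Misalign, Voltage), the co-parent-only contribution is {BearingFault, Current, Pressure, Temp}.

{BearingFault, Current, Pressure, Temp}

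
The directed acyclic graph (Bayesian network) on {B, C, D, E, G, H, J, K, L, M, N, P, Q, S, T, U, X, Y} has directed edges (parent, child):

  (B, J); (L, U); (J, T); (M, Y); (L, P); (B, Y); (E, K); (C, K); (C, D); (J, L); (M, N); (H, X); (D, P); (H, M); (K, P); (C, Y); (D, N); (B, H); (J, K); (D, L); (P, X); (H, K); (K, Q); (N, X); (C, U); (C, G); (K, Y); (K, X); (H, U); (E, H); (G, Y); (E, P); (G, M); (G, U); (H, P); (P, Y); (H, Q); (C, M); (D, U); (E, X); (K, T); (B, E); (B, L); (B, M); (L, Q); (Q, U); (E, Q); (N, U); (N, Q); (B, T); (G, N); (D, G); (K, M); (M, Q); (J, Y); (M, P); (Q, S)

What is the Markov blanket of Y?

{B, C, G, J, K, M, P}

Recall MB(v) = parents ∪ children ∪ spouses, where spouses are the other parents of v's children.
Pa(Y) = {B, C, G, J, K, M, P}.
Children of Y: none.
Y has no children, so there are no co-parents.
Union: {B, C, G, J, K, M, P} ∪ {} ∪ {} = {B, C, G, J, K, M, P}.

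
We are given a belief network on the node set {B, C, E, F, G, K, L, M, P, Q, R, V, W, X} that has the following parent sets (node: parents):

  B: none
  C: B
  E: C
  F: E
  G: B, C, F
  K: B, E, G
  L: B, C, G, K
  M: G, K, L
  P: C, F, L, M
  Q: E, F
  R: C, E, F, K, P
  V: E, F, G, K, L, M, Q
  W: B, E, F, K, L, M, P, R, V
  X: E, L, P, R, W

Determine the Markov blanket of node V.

{B, E, F, G, K, L, M, P, Q, R, W}

Parents of V: E, F, G, K, L, M, Q.
V has child W.
Other parents of V's children:
  W: B, E, F, K, L, M, P, R
Taking the union gives {B, E, F, G, K, L, M, P, Q, R, W}.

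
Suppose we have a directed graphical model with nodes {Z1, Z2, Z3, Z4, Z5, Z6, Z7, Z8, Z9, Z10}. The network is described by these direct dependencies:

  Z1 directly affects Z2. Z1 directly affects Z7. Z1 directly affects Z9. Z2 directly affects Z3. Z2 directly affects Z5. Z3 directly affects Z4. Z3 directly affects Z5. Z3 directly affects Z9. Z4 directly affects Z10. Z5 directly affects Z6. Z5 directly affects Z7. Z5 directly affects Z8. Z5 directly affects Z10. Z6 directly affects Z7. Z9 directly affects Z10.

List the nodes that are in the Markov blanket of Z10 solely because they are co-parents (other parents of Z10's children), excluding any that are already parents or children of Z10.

{}

Z10 has no children, so it has no co-parents. The set is empty.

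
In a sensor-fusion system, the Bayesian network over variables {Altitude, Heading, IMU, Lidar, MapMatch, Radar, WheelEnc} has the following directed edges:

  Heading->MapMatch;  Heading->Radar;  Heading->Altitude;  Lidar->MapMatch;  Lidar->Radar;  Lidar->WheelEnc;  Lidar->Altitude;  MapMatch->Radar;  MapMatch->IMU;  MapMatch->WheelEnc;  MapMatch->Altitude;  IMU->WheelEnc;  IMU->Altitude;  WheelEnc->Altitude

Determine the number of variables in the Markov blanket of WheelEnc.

5

Recall MB(v) = parents ∪ children ∪ spouses, where spouses are the other parents of v's children.
WheelEnc's children: Altitude.
Pa(WheelEnc) = {IMU, Lidar, MapMatch}.
Parents of each child, excluding WheelEnc:
  parents(Altitude) \ {WheelEnc} = {Heading, IMU, Lidar, MapMatch}.
MB(WheelEnc) = {Altitude, Heading, IMU, Lidar, MapMatch}, which has 5 nodes.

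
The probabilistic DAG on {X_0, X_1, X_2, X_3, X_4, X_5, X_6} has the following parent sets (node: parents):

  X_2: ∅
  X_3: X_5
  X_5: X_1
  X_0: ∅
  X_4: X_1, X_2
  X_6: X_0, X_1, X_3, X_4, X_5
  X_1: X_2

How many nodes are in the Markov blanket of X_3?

A node's Markov blanket = Pa ∪ Ch ∪ (parents of Ch other than the node itself).
Parents of X_3: X_5.
Ch(X_3) = {X_6}.
Parents of each child, excluding X_3:
  X_6: X_0, X_1, X_4, X_5
MB(X_3) = {X_0, X_1, X_4, X_5, X_6}, which has 5 nodes.

5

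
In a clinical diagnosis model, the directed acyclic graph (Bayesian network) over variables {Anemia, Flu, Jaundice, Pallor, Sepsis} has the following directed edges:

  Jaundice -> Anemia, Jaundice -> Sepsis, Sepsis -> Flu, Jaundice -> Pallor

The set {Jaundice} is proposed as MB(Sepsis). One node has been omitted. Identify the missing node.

Flu

Sepsis's children: Flu.
Pa(Sepsis) = {Jaundice}.
Co-parents of Sepsis (other parents of its children):
  Flu: —
MB(Sepsis) = {Flu, Jaundice}.
Comparing with the claimed set, Flu is missing.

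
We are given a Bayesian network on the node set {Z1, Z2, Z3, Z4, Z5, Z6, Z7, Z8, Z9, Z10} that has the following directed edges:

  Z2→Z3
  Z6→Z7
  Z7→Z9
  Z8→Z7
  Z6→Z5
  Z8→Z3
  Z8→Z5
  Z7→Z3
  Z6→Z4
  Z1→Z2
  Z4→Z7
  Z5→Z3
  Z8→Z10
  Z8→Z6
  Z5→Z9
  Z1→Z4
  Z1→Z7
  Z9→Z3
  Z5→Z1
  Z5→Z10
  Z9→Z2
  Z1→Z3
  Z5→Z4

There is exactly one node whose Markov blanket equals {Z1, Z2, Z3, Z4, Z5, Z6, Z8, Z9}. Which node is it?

The target node must have every member of {Z1, Z2, Z3, Z4, Z5, Z6, Z8, Z9} as a parent, child, or co-parent, and no others.
Parents of Z7: Z1, Z4, Z6, Z8; children: Z3, Z9; co-parents: Z1, Z2, Z5, Z8, Z9.
These exactly cover the given set, so the node is Z7.

Z7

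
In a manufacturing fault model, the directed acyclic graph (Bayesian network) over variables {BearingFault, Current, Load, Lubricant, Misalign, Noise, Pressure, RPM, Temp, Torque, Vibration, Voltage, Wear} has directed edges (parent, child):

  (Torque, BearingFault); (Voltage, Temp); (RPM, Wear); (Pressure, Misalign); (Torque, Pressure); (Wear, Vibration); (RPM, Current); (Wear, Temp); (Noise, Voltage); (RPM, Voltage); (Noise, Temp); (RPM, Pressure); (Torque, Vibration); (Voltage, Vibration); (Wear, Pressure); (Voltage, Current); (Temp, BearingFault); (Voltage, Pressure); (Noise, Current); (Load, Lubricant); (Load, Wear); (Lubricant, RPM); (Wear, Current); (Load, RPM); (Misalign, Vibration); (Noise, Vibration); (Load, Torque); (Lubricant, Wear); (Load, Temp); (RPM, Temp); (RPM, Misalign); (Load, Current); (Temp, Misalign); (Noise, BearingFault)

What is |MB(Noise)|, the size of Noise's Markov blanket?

Noise has no parents.
Ch(Noise) = {BearingFault, Current, Temp, Vibration, Voltage}.
Parents of each child, excluding Noise:
  Voltage: RPM
  Current: Load, RPM, Voltage, Wear
  Temp: Load, RPM, Voltage, Wear
  BearingFault: Temp, Torque
  Vibration: Misalign, Torque, Voltage, Wear
MB(Noise) = {BearingFault, Current, Load, Misalign, RPM, Temp, Torque, Vibration, Voltage, Wear}, which has 10 nodes.

10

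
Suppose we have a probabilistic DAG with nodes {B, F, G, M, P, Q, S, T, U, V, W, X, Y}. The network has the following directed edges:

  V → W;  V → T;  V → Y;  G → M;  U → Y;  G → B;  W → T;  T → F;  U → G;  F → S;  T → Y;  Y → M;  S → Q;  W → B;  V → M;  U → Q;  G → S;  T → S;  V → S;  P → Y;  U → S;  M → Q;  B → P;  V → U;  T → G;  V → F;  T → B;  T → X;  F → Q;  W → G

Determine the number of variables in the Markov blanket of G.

9

G's parents: T, U, W.
G has children B, M, S.
Co-parents of G (other parents of its children):
  parents(B) \ {G} = {T, W}.
  M's other parents are V, Y.
  S also has parents F, T, U, V.
MB(G) = {B, F, M, S, T, U, V, W, Y}, which has 9 nodes.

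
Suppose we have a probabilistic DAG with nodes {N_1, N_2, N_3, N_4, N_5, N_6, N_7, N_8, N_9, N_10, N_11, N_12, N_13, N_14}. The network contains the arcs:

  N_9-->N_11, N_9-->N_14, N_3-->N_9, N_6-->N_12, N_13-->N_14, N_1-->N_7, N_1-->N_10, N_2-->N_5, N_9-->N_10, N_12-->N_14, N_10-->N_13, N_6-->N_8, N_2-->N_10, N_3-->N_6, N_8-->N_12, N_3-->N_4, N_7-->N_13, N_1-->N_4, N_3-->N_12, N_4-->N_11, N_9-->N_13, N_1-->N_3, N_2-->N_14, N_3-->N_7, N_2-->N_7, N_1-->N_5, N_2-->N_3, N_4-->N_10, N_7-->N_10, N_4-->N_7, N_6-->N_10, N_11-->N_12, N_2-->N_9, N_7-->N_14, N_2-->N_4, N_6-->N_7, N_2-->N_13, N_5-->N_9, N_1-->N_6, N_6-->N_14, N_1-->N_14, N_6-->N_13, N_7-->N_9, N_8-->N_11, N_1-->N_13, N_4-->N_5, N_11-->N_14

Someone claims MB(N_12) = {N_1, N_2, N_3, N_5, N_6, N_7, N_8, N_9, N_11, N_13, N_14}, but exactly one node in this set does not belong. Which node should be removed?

The Markov blanket of a node is its parents, its children, and the other parents of its children.
Pa(N_12) = {N_3, N_6, N_8, N_11}.
N_12's children: N_14.
Parents of each child, excluding N_12:
  N_14: N_1, N_2, N_6, N_7, N_9, N_11, N_13
MB(N_12) = {N_1, N_2, N_3, N_6, N_7, N_8, N_9, N_11, N_13, N_14}.
N_5 is neither a parent, child, nor co-parent of N_12, so it does not belong.

N_5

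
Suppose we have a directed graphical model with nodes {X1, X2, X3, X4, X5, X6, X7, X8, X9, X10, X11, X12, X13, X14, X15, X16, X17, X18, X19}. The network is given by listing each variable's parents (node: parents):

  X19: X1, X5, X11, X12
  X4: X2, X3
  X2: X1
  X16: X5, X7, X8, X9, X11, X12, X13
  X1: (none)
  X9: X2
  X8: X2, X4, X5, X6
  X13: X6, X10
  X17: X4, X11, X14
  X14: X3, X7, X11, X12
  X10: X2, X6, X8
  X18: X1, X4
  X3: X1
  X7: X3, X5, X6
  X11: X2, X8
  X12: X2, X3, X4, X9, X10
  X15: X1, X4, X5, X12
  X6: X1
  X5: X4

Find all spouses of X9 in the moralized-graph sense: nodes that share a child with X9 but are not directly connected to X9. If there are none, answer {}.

Children of X9: X12, X16.
  X12's other parents are X2, X3, X4, X10.
  X16's other parents are X5, X7, X8, X11, X12, X13.
Excluding nodes already adjacent to X9 (X2, X12, X16), the co-parent-only contribution is {X3, X4, X5, X7, X8, X10, X11, X13}.

{X3, X4, X5, X7, X8, X10, X11, X13}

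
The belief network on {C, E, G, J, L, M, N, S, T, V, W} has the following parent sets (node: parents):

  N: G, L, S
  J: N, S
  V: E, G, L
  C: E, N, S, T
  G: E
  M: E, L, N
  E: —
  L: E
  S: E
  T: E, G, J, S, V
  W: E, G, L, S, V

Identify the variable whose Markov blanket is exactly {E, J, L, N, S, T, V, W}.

G

The target node must have every member of {E, J, L, N, S, T, V, W} as a parent, child, or co-parent, and no others.
Parents of G: E; children: N, T, V, W; co-parents: E, J, L, S, V.
These exactly cover the given set, so the node is G.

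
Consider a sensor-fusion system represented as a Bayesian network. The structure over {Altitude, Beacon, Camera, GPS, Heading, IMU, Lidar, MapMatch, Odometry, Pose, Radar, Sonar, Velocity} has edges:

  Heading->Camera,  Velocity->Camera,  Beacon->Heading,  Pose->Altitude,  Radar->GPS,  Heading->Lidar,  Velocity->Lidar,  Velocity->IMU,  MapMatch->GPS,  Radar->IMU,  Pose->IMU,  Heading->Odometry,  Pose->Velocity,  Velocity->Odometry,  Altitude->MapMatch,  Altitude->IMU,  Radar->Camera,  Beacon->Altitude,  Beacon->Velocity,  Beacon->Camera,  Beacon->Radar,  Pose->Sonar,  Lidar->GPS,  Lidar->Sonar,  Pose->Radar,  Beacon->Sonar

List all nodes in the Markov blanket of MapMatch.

{Altitude, GPS, Lidar, Radar}

Pa(MapMatch) = {Altitude}.
Ch(MapMatch) = {GPS}.
Parents of each child, excluding MapMatch:
  GPS: Lidar, Radar
Taking the union gives {Altitude, GPS, Lidar, Radar}.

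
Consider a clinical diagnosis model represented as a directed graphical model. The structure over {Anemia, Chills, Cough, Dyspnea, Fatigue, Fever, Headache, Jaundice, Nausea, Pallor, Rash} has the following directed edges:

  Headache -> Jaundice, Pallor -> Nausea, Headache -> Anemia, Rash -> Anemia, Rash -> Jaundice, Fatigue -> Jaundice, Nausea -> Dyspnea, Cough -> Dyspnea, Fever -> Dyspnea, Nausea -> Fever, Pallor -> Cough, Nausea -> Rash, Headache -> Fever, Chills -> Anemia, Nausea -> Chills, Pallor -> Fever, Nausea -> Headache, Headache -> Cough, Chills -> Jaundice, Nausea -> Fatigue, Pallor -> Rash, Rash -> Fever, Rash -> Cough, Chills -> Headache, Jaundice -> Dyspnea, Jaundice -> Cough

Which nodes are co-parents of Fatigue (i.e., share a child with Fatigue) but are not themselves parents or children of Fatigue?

{Chills, Headache, Rash}

Children of Fatigue: Jaundice.
  Jaundice: Chills, Headache, Rash
Excluding nodes already adjacent to Fatigue (Jaundice, Nausea), the co-parent-only contribution is {Chills, Headache, Rash}.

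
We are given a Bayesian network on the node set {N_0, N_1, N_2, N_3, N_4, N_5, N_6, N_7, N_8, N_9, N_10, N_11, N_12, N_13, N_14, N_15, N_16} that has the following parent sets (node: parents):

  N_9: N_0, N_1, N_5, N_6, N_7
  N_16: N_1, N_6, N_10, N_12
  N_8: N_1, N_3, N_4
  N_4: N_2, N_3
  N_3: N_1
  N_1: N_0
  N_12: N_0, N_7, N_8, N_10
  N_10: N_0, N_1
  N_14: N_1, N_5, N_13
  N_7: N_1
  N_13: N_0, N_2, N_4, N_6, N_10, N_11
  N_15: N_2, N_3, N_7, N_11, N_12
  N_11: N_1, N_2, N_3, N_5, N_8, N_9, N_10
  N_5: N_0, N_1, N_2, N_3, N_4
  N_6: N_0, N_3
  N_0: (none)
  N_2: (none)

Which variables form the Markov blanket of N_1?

{N_0, N_2, N_3, N_4, N_5, N_6, N_7, N_8, N_9, N_10, N_11, N_12, N_13, N_14, N_16}

By definition, MB(N_1) is built from N_1's parents, N_1's children, and the co-parents of N_1.
Pa(N_1) = {N_0}.
Children of N_1: N_3, N_5, N_7, N_8, N_9, N_10, N_11, N_14, N_16.
Other parents of N_1's children:
  N_3: no additional parents.
  parents(N_5) \ {N_1} = {N_0, N_2, N_3, N_4}.
  N_7: no additional parents.
  N_8 also has parents N_3, N_4.
  parents(N_9) \ {N_1} = {N_0, N_5, N_6, N_7}.
  N_10 also has parent N_0.
  parents(N_11) \ {N_1} = {N_2, N_3, N_5, N_8, N_9, N_10}.
  N_14's other parents are N_5, N_13.
  parents(N_16) \ {N_1} = {N_6, N_10, N_12}.
So the Markov blanket of N_1 is {N_0, N_2, N_3, N_4, N_5, N_6, N_7, N_8, N_9, N_10, N_11, N_12, N_13, N_14, N_16}.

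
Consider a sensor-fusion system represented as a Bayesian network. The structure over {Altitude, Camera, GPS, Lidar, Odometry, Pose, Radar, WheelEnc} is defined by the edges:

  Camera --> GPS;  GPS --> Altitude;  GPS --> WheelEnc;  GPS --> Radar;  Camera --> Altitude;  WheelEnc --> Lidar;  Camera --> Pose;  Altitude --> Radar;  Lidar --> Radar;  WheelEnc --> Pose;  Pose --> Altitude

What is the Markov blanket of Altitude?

A node's Markov blanket = Pa ∪ Ch ∪ (parents of Ch other than the node itself).
Altitude has child Radar.
Altitude's parents: Camera, GPS, Pose.
Co-parents of Altitude (other parents of its children):
  Radar: GPS, Lidar
MB(Altitude) = {Camera, GPS, Lidar, Pose, Radar}.

{Camera, GPS, Lidar, Pose, Radar}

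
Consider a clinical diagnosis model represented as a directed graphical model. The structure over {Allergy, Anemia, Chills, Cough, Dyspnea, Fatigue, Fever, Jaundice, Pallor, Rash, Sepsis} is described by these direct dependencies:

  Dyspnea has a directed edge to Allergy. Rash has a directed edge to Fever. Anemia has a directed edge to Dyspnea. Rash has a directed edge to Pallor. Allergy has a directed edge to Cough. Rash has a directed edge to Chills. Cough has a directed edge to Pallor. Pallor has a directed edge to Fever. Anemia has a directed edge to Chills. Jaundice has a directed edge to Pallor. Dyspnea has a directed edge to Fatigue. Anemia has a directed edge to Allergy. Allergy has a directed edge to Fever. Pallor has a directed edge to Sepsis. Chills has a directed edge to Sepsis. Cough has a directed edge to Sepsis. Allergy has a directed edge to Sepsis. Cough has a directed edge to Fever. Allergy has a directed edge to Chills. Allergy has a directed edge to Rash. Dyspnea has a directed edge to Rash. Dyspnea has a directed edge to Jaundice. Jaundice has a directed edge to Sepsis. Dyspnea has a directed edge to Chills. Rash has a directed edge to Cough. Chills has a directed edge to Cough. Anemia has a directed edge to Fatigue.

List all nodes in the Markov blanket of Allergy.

Recall MB(v) = parents ∪ children ∪ spouses, where spouses are the other parents of v's children.
Allergy has parents Anemia, Dyspnea.
Allergy has children Chills, Cough, Fever, Rash, Sepsis.
Co-parents of Allergy (other parents of its children):
  parents(Rash) \ {Allergy} = {Dyspnea}.
  Chills also has parents Anemia, Dyspnea, Rash.
  Cough's other parents are Chills, Rash.
  Sepsis's other parents are Chills, Cough, Jaundice, Pallor.
  Fever also has parents Cough, Pallor, Rash.
Union: {Anemia, Dyspnea} ∪ {Chills, Cough, Fever, Rash, Sepsis} ∪ {Anemia, Chills, Cough, Dyspnea, Jaundice, Pallor, Rash} = {Anemia, Chills, Cough, Dyspnea, Fever, Jaundice, Pallor, Rash, Sepsis}.

{Anemia, Chills, Cough, Dyspnea, Fever, Jaundice, Pallor, Rash, Sepsis}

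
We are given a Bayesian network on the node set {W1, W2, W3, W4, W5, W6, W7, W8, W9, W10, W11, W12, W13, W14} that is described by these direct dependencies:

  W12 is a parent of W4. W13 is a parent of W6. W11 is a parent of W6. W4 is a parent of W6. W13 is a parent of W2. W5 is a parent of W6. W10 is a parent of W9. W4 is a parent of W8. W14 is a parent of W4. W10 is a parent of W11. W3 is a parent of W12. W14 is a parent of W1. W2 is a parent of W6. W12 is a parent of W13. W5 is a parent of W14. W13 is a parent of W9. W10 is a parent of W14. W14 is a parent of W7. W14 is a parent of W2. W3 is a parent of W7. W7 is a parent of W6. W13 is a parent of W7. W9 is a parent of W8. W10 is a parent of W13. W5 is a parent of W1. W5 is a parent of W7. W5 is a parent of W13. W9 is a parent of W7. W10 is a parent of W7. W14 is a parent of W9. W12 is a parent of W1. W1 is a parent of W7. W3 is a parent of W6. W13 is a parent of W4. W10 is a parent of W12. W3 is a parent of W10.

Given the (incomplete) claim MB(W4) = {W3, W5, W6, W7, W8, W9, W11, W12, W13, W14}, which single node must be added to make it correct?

W2

W4 has parents W12, W13, W14.
W4 has children W6, W8.
Co-parents of W4 (other parents of its children):
  parents(W6) \ {W4} = {W2, W3, W5, W7, W11, W13}.
  W8 also has parent W9.
MB(W4) = {W2, W3, W5, W6, W7, W8, W9, W11, W12, W13, W14}.
Comparing with the claimed set, W2 is missing.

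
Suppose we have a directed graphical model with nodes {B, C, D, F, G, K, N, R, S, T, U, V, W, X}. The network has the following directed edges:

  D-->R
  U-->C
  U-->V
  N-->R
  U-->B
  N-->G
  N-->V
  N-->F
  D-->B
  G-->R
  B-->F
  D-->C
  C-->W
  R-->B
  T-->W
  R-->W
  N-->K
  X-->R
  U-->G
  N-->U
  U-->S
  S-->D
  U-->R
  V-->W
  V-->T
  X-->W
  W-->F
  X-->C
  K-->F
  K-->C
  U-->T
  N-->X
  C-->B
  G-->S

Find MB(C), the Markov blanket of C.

The Markov blanket of a node is its parents, its children, and the other parents of its children.
Children of C: B, W.
C has parents D, K, U, X.
Parents of each child, excluding C:
  B: D, R, U
  W: R, T, V, X
Union: {D, K, U, X} ∪ {B, W} ∪ {D, R, T, U, V, X} = {B, D, K, R, T, U, V, W, X}.

{B, D, K, R, T, U, V, W, X}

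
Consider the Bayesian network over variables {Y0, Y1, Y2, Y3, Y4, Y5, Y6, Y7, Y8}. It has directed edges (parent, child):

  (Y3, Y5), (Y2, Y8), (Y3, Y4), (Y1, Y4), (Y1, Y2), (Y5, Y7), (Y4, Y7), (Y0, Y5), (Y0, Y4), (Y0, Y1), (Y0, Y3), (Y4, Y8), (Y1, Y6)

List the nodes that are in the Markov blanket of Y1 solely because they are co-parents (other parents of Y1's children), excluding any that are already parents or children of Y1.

Children of Y1: Y2, Y4, Y6.
  Y2 has no other parent.
  Y4's other parents are Y0, Y3.
  Y6: no additional parents.
Excluding nodes already adjacent to Y1 (Y0, Y2, Y4, Y6), the co-parent-only contribution is {Y3}.

{Y3}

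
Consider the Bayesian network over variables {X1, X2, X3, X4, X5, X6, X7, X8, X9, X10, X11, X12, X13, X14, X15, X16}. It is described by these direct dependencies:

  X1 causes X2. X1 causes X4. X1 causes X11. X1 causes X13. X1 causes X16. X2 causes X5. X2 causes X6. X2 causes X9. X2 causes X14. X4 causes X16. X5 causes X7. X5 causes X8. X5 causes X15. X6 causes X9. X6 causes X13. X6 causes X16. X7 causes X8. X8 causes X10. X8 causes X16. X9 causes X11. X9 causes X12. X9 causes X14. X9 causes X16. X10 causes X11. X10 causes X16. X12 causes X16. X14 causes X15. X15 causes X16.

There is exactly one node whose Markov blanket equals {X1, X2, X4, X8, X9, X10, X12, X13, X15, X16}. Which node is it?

The target node must have every member of {X1, X2, X4, X8, X9, X10, X12, X13, X15, X16} as a parent, child, or co-parent, and no others.
Parents of X6: X2; children: X9, X13, X16; co-parents: X1, X2, X4, X8, X9, X10, X12, X15.
These exactly cover the given set, so the node is X6.

X6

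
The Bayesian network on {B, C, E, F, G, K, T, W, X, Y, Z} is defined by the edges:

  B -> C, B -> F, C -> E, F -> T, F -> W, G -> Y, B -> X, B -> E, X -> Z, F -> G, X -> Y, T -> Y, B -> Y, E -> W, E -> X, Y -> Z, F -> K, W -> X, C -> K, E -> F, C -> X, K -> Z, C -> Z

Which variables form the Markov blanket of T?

{B, F, G, X, Y}

T has parent F.
Children of T: Y.
For each child, the remaining parents (spouses of T):
  Y also has parents B, G, X.
Union: {F} ∪ {Y} ∪ {B, G, X} = {B, F, G, X, Y}.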